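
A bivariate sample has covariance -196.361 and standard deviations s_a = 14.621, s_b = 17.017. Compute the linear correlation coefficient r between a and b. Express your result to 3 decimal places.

-0.789

r = Cov(a,b) / (s_a · s_b) = -196.361 / (14.621 × 17.017)
  = -196.361 / 248.8056 ≈ -0.789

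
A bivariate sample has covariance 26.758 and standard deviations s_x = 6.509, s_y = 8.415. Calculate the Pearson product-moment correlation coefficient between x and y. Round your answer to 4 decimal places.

r = Cov(x,y) / (s_x · s_y) = 26.758 / (6.509 × 8.415)
  = 26.758 / 54.7732 ≈ 0.4885

0.4885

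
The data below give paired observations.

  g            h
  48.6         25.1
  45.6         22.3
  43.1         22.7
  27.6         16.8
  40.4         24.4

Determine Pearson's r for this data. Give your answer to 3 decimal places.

0.893

n = 5, Σg = 205.3, Σh = 111.3, Σg² = 8692.85, Σh² = 2520.19, Σgh = 4664.55
nΣgh − ΣgΣh = 23322.75 − 22849.89 = 472.86
nΣg² − (Σg)² = 43464.25 − 42148.09 = 1316.16; nΣh² − (Σh)² = 12600.95 − 12387.69 = 213.26
r = 472.86 / √(1316.16 × 213.26) = 472.86 / 529.7965 ≈ 0.893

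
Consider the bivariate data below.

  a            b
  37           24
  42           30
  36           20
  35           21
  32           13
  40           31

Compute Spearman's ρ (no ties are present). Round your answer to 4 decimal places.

0.8857

Rank a: 4, 6, 3, 2, 1, 5
Rank b: 4, 5, 2, 3, 1, 6
d = rank(a) − rank(b): 0, 1, 1, -1, 0, -1; Σd² = 4
ρ = 1 − 6Σd² / [n(n²−1)] = 1 − 6×4 / (6×35) = 1 − 24/210 ≈ 0.8857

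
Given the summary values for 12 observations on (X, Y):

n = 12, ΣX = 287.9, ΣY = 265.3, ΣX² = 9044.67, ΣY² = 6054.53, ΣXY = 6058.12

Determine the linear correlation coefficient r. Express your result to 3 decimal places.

-0.483

r = (nΣXY − ΣXΣY) / √[(nΣX² − (ΣX)²)(nΣY² − (ΣY)²)]
Numerator: 12×6058.12 − 287.9×265.3 = -3682.43
Denominator: √[(108536.04 − 82886.41)(72654.36 − 70384.09)] = √[25649.63 × 2270.27] = 7630.9623
r = -3682.43 / 7630.9623 ≈ -0.483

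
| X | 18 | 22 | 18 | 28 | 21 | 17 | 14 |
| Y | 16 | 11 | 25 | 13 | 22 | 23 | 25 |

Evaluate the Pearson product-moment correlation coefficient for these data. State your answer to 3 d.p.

-0.725

n = 7, ΣX = 138, ΣY = 135, ΣX² = 2842, ΣY² = 2809, ΣXY = 2547
nΣXY − ΣXΣY = 17829 − 18630 = -801
nΣX² − (ΣX)² = 19894 − 19044 = 850; nΣY² − (ΣY)² = 19663 − 18225 = 1438
r = -801 / √(850 × 1438) = -801 / 1105.5768 ≈ -0.725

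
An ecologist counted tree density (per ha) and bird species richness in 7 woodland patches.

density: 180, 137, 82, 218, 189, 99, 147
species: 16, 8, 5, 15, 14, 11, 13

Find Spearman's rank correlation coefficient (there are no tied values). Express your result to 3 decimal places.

Rank density: 5, 3, 1, 7, 6, 2, 4
Rank species: 7, 2, 1, 6, 5, 3, 4
d = rank(density) − rank(species): -2, 1, 0, 1, 1, -1, 0; Σd² = 8
ρ = 1 − 6Σd² / [n(n²−1)] = 1 − 6×8 / (7×48) = 1 − 48/336 ≈ 0.857

0.857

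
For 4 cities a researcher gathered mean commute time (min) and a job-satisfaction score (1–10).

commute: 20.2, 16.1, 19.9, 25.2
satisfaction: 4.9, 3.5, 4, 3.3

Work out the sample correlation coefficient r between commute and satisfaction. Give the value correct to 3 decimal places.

n = 4, Σx = 81.4, Σy = 15.7, Σx² = 1698.3, Σy² = 63.15, Σxy = 318.09
nΣxy − ΣxΣy = 1272.36 − 1277.98 = -5.62
nΣx² − (Σx)² = 6793.2 − 6625.96 = 167.24; nΣy² − (Σy)² = 252.6 − 246.49 = 6.11
r = -5.62 / √(167.24 × 6.11) = -5.62 / 31.9662 ≈ -0.176

-0.176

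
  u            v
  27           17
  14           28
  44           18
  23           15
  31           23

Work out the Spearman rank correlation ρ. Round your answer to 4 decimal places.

Rank u: 3, 1, 5, 2, 4
Rank v: 2, 5, 3, 1, 4
d = rank(u) − rank(v): 1, -4, 2, 1, 0; Σd² = 22
ρ = 1 − 6Σd² / [n(n²−1)] = 1 − 6×22 / (5×24) = 1 − 132/120 ≈ -0.1000

-0.1000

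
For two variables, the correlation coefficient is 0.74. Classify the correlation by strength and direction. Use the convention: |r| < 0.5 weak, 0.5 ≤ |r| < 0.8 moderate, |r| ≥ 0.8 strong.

moderate positive

r = 0.74 > 0 so the relationship is positive.
|r| = 0.74, which falls in the moderate range.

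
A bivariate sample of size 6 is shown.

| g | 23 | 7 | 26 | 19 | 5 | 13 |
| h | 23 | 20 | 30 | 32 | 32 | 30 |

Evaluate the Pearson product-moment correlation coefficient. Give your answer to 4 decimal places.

0.0850

n = 6, Σg = 93, Σh = 167, Σg² = 1809, Σh² = 4777, Σgh = 2607
nΣgh − ΣgΣh = 15642 − 15531 = 111
nΣg² − (Σg)² = 10854 − 8649 = 2205; nΣh² − (Σh)² = 28662 − 27889 = 773
r = 111 / √(2205 × 773) = 111 / 1305.5516 ≈ 0.0850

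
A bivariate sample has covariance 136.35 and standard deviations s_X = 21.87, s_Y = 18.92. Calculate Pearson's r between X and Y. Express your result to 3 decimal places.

r = Cov(X,Y) / (s_X · s_Y) = 136.35 / (21.87 × 18.92)
  = 136.35 / 413.7804 ≈ 0.330

0.330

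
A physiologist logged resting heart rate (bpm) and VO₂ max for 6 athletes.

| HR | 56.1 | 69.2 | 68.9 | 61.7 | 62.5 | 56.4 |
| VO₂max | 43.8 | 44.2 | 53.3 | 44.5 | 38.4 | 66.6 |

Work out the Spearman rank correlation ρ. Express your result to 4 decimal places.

Rank HR: 1, 6, 5, 3, 4, 2
Rank VO₂max: 2, 3, 5, 4, 1, 6
d = rank(HR) − rank(VO₂max): -1, 3, 0, -1, 3, -4; Σd² = 36
ρ = 1 − 6Σd² / [n(n²−1)] = 1 − 6×36 / (6×35) = 1 − 216/210 ≈ -0.0286

-0.0286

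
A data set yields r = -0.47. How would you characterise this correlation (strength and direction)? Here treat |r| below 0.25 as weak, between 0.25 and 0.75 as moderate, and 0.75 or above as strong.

r = -0.47 < 0 so the relationship is negative.
|r| = 0.47, which falls in the moderate range.

moderate negative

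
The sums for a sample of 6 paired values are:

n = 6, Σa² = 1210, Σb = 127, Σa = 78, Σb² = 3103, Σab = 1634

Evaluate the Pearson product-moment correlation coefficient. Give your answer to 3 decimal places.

-0.060

r = (nΣab − ΣaΣb) / √[(nΣa² − (Σa)²)(nΣb² − (Σb)²)]
Numerator: 6×1634 − 78×127 = -102
Denominator: √[(7260 − 6084)(18618 − 16129)] = √[1176 × 2489] = 1710.8664
r = -102 / 1710.8664 ≈ -0.060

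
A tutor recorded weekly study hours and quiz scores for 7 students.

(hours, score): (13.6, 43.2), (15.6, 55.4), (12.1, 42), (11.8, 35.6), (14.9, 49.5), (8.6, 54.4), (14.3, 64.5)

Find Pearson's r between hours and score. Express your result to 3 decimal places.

0.236

n = 7, Σx = 90.9, Σy = 344.6, Σx² = 1214.43, Σy² = 17536.62, Σxy = 4507.78
nΣxy − ΣxΣy = 31554.46 − 31324.14 = 230.32
nΣx² − (Σx)² = 8501.01 − 8262.81 = 238.2; nΣy² − (Σy)² = 122756.34 − 118749.16 = 4007.18
r = 230.32 / √(238.2 × 4007.18) = 230.32 / 976.9904 ≈ 0.236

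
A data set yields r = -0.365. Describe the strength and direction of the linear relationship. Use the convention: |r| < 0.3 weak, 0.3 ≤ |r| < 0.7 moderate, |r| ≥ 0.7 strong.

moderate negative

r = -0.365 < 0 so the relationship is negative.
|r| = 0.365, which falls in the moderate range.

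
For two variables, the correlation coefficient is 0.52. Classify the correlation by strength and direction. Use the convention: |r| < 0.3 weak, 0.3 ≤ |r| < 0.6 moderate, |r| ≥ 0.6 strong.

r = 0.52 > 0 so the relationship is positive.
|r| = 0.52, which falls in the moderate range.

moderate positive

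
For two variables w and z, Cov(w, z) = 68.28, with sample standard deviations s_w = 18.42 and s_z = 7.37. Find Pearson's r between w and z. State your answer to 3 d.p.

0.503

r = Cov(w,z) / (s_w · s_z) = 68.28 / (18.42 × 7.37)
  = 68.28 / 135.7554 ≈ 0.503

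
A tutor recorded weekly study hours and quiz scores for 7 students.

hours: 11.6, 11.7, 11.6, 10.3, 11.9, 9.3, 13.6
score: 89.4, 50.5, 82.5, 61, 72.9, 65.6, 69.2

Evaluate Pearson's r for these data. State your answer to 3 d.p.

n = 7, Σx = 80, Σy = 491.1, Σx² = 925.16, Σy² = 35476.27, Σxy = 5631.9
nΣxy − ΣxΣy = 39423.3 − 39288 = 135.3
nΣx² − (Σx)² = 6476.12 − 6400 = 76.12; nΣy² − (Σy)² = 248333.89 − 241179.21 = 7154.68
r = 135.3 / √(76.12 × 7154.68) = 135.3 / 737.9798 ≈ 0.183

0.183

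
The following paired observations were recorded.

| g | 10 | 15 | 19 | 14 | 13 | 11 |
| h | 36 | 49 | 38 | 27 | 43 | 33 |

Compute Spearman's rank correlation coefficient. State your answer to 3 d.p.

Rank g: 1, 5, 6, 4, 3, 2
Rank h: 3, 6, 4, 1, 5, 2
d = rank(g) − rank(h): -2, -1, 2, 3, -2, 0; Σd² = 22
ρ = 1 − 6Σd² / [n(n²−1)] = 1 − 6×22 / (6×35) = 1 − 132/210 ≈ 0.371

0.371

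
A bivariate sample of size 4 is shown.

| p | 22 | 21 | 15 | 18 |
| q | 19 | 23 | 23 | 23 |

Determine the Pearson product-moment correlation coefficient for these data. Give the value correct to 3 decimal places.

-0.632

n = 4, Σp = 76, Σq = 88, Σp² = 1474, Σq² = 1948, Σpq = 1660
nΣpq − ΣpΣq = 6640 − 6688 = -48
nΣp² − (Σp)² = 5896 − 5776 = 120; nΣq² − (Σq)² = 7792 − 7744 = 48
r = -48 / √(120 × 48) = -48 / 75.8947 ≈ -0.632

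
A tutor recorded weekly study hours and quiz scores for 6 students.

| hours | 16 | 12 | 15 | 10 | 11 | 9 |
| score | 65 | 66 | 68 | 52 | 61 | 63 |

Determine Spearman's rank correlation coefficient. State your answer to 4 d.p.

Rank hours: 6, 4, 5, 2, 3, 1
Rank score: 4, 5, 6, 1, 2, 3
d = rank(hours) − rank(score): 2, -1, -1, 1, 1, -2; Σd² = 12
ρ = 1 − 6Σd² / [n(n²−1)] = 1 − 6×12 / (6×35) = 1 − 72/210 ≈ 0.6571

0.6571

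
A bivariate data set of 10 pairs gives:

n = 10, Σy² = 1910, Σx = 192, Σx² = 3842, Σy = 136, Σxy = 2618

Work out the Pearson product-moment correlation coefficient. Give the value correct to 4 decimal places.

0.0701

r = (nΣxy − ΣxΣy) / √[(nΣx² − (Σx)²)(nΣy² − (Σy)²)]
Numerator: 10×2618 − 192×136 = 68
Denominator: √[(38420 − 36864)(19100 − 18496)] = √[1556 × 604] = 969.4452
r = 68 / 969.4452 ≈ 0.0701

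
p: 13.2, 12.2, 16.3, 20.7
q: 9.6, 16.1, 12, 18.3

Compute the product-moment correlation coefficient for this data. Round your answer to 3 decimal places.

n = 4, Σp = 62.4, Σq = 56, Σp² = 1017.26, Σq² = 830.26, Σpq = 897.55
nΣpq − ΣpΣq = 3590.2 − 3494.4 = 95.8
nΣp² − (Σp)² = 4069.04 − 3893.76 = 175.28; nΣq² − (Σq)² = 3321.04 − 3136 = 185.04
r = 95.8 / √(175.28 × 185.04) = 95.8 / 180.0939 ≈ 0.532

0.532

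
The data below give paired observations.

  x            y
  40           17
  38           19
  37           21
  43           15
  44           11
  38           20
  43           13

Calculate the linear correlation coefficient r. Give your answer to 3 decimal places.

n = 7, Σx = 283, Σy = 116, Σx² = 11491, Σy² = 2006, Σxy = 4627
nΣxy − ΣxΣy = 32389 − 32828 = -439
nΣx² − (Σx)² = 80437 − 80089 = 348; nΣy² − (Σy)² = 14042 − 13456 = 586
r = -439 / √(348 × 586) = -439 / 451.5839 ≈ -0.972

-0.972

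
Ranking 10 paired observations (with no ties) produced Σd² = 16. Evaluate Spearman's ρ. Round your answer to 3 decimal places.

0.903

ρ = 1 − 6Σd² / [n(n²−1)] = 1 − 6×16 / (10×99)
  = 1 − 96/990 = 1 − 0.0970 ≈ 0.903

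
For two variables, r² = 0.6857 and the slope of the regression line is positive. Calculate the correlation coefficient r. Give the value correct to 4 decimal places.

0.8281

|r| = √0.6857 = 0.8281
The association is positive, so r = 0.8281.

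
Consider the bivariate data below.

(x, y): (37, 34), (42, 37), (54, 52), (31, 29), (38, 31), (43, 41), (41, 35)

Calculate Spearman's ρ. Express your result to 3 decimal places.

0.964

Rank x: 2, 5, 7, 1, 3, 6, 4
Rank y: 3, 5, 7, 1, 2, 6, 4
d = rank(x) − rank(y): -1, 0, 0, 0, 1, 0, 0; Σd² = 2
ρ = 1 − 6Σd² / [n(n²−1)] = 1 − 6×2 / (7×48) = 1 − 12/336 ≈ 0.964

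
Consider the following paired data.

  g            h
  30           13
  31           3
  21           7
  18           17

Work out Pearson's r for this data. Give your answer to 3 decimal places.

-0.529

n = 4, Σg = 100, Σh = 40, Σg² = 2626, Σh² = 516, Σgh = 936
nΣgh − ΣgΣh = 3744 − 4000 = -256
nΣg² − (Σg)² = 10504 − 10000 = 504; nΣh² − (Σh)² = 2064 − 1600 = 464
r = -256 / √(504 × 464) = -256 / 483.5866 ≈ -0.529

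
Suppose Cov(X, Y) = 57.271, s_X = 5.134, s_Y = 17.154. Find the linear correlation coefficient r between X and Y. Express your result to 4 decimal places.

r = Cov(X,Y) / (s_X · s_Y) = 57.271 / (5.134 × 17.154)
  = 57.271 / 88.0686 ≈ 0.6503

0.6503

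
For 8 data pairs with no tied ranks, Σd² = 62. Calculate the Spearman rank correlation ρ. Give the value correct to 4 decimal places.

0.2619

ρ = 1 − 6Σd² / [n(n²−1)] = 1 − 6×62 / (8×63)
  = 1 − 372/504 = 1 − 0.73810 ≈ 0.2619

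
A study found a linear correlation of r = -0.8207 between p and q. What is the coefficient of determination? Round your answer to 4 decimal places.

0.6735

r² = (-0.8207)² = 0.6735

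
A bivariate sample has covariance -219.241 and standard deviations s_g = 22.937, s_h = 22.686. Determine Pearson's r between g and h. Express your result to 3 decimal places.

r = Cov(g,h) / (s_g · s_h) = -219.241 / (22.937 × 22.686)
  = -219.241 / 520.3488 ≈ -0.421

-0.421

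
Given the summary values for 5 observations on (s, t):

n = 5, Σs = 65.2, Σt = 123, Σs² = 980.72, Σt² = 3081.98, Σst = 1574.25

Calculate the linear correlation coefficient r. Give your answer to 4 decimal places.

r = (nΣst − ΣsΣt) / √[(nΣs² − (Σs)²)(nΣt² − (Σt)²)]
Numerator: 5×1574.25 − 65.2×123 = -148.35
Denominator: √[(4903.6 − 4251.04)(15409.9 − 15129)] = √[652.56 × 280.9] = 428.1403
r = -148.35 / 428.1403 ≈ -0.3465

-0.3465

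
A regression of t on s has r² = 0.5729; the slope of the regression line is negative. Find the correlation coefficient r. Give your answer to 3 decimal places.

-0.757

|r| = √0.5729 = 0.757
The association is negative, so r = −0.757.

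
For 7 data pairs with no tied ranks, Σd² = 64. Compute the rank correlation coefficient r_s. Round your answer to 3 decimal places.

ρ = 1 − 6Σd² / [n(n²−1)] = 1 − 6×64 / (7×48)
  = 1 − 384/336 = 1 − 1.1429 ≈ -0.143

-0.143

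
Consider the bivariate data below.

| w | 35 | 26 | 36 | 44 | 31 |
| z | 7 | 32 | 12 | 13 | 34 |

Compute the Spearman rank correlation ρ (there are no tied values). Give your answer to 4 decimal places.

Rank w: 3, 1, 4, 5, 2
Rank z: 1, 4, 2, 3, 5
d = rank(w) − rank(z): 2, -3, 2, 2, -3; Σd² = 30
ρ = 1 − 6Σd² / [n(n²−1)] = 1 − 6×30 / (5×24) = 1 − 180/120 ≈ -0.5000

-0.5000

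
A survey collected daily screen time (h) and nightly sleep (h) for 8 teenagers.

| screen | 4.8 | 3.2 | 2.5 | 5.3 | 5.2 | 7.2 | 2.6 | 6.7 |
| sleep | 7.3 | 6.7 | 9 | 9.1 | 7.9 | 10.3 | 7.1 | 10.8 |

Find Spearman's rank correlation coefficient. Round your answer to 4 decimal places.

Rank screen: 4, 3, 1, 6, 5, 8, 2, 7
Rank sleep: 3, 1, 5, 6, 4, 7, 2, 8
d = rank(screen) − rank(sleep): 1, 2, -4, 0, 1, 1, 0, -1; Σd² = 24
ρ = 1 − 6Σd² / [n(n²−1)] = 1 − 6×24 / (8×63) = 1 − 144/504 ≈ 0.7143

0.7143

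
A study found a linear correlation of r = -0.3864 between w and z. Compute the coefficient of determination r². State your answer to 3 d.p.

0.149

r² = (-0.3864)² = 0.149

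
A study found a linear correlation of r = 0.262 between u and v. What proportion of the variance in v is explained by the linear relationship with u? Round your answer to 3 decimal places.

0.069

r² = (0.262)² = 0.069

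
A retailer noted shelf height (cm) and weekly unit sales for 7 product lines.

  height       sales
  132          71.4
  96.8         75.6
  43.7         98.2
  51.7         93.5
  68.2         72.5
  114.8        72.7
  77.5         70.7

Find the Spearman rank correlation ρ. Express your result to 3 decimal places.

Rank height: 7, 5, 1, 2, 3, 6, 4
Rank sales: 2, 5, 7, 6, 3, 4, 1
d = rank(height) − rank(sales): 5, 0, -6, -4, 0, 2, 3; Σd² = 90
ρ = 1 − 6Σd² / [n(n²−1)] = 1 − 6×90 / (7×48) = 1 − 540/336 ≈ -0.607

-0.607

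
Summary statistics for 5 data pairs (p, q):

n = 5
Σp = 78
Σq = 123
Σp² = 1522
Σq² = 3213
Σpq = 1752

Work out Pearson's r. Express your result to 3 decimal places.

r = (nΣpq − ΣpΣq) / √[(nΣp² − (Σp)²)(nΣq² − (Σq)²)]
Numerator: 5×1752 − 78×123 = -834
Denominator: √[(7610 − 6084)(16065 − 15129)] = √[1526 × 936] = 1195.1301
r = -834 / 1195.1301 ≈ -0.698

-0.698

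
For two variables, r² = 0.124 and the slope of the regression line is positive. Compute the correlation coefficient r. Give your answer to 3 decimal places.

0.352

|r| = √0.124 = 0.352
The association is positive, so r = 0.352.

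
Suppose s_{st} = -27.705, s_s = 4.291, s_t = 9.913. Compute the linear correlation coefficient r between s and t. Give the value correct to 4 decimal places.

-0.6513

r = Cov(s,t) / (s_s · s_t) = -27.705 / (4.291 × 9.913)
  = -27.705 / 42.5367 ≈ -0.6513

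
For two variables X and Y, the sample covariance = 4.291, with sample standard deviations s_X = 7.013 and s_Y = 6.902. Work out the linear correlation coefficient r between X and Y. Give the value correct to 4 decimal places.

r = Cov(X,Y) / (s_X · s_Y) = 4.291 / (7.013 × 6.902)
  = 4.291 / 48.4037 ≈ 0.0887

0.0887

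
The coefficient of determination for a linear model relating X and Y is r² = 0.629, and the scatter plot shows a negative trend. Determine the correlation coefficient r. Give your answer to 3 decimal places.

-0.793

|r| = √0.629 = 0.793
The association is negative, so r = −0.793.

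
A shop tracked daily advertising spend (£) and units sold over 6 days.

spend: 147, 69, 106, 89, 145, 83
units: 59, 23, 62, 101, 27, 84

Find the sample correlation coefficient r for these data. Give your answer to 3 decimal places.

-0.239

n = 6, Σx = 639, Σy = 356, Σx² = 73441, Σy² = 25840, Σxy = 36708
nΣxy − ΣxΣy = 220248 − 227484 = -7236
nΣx² − (Σx)² = 440646 − 408321 = 32325; nΣy² − (Σy)² = 155040 − 126736 = 28304
r = -7236 / √(32325 × 28304) = -7236 / 30247.7569 ≈ -0.239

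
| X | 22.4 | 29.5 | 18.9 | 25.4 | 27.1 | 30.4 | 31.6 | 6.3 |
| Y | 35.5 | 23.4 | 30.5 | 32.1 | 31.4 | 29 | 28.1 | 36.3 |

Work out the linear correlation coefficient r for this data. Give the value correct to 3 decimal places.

-0.717

n = 8, ΣX = 191.6, ΣY = 246.3, ΣX² = 5071.2, ΣY² = 7702.73, ΣXY = 5726.48
nΣXY − ΣXΣY = 45811.84 − 47191.08 = -1379.24
nΣX² − (ΣX)² = 40569.6 − 36710.56 = 3859.04; nΣY² − (ΣY)² = 61621.84 − 60663.69 = 958.15
r = -1379.24 / √(3859.04 × 958.15) = -1379.24 / 1922.8986 ≈ -0.717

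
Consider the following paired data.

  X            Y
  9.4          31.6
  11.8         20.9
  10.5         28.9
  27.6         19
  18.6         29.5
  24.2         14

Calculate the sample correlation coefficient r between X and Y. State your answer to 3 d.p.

n = 6, ΣX = 102.1, ΣY = 143.9, ΣX² = 2031.21, ΣY² = 3697.83, ΣXY = 2259.01
nΣXY − ΣXΣY = 13554.06 − 14692.19 = -1138.13
nΣX² − (ΣX)² = 12187.26 − 10424.41 = 1762.85; nΣY² − (ΣY)² = 22186.98 − 20707.21 = 1479.77
r = -1138.13 / √(1762.85 × 1479.77) = -1138.13 / 1615.1200 ≈ -0.705

-0.705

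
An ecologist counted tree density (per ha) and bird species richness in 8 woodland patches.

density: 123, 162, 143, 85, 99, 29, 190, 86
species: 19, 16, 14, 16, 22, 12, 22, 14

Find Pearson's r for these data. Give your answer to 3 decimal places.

n = 8, Σx = 917, Σy = 135, Σx² = 123185, Σy² = 2377, Σxy = 16201
nΣxy − ΣxΣy = 129608 − 123795 = 5813
nΣx² − (Σx)² = 985480 − 840889 = 144591; nΣy² − (Σy)² = 19016 − 18225 = 791
r = 5813 / √(144591 × 791) = 5813 / 10694.4603 ≈ 0.544

0.544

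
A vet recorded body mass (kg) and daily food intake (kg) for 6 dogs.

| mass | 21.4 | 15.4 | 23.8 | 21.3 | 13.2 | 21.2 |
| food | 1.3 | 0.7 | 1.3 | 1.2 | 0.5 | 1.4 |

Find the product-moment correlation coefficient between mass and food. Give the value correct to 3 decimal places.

0.956

n = 6, Σx = 116.3, Σy = 6.4, Σx² = 2338.93, Σy² = 7.52, Σxy = 131.38
nΣxy − ΣxΣy = 788.28 − 744.32 = 43.96
nΣx² − (Σx)² = 14033.58 − 13525.69 = 507.89; nΣy² − (Σy)² = 45.12 − 40.96 = 4.16
r = 43.96 / √(507.89 × 4.16) = 43.96 / 45.9654 ≈ 0.956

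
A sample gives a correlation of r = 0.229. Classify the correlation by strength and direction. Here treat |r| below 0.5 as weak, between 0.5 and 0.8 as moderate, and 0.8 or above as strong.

weak positive

r = 0.229 > 0 so the relationship is positive.
|r| = 0.229, which falls in the weak range.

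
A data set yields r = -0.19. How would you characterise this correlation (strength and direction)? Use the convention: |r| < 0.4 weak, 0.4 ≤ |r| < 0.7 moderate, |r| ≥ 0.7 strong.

weak negative

r = -0.19 < 0 so the relationship is negative.
|r| = 0.19, which falls in the weak range.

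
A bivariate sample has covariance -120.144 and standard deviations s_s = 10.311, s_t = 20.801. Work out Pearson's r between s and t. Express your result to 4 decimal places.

-0.5602

r = Cov(s,t) / (s_s · s_t) = -120.144 / (10.311 × 20.801)
  = -120.144 / 214.4791 ≈ -0.5602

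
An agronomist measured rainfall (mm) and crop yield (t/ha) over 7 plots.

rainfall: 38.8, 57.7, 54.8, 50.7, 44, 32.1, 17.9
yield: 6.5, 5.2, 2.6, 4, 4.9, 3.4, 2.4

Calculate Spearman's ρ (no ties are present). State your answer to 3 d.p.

0.357

Rank rainfall: 3, 7, 6, 5, 4, 2, 1
Rank yield: 7, 6, 2, 4, 5, 3, 1
d = rank(rainfall) − rank(yield): -4, 1, 4, 1, -1, -1, 0; Σd² = 36
ρ = 1 − 6Σd² / [n(n²−1)] = 1 − 6×36 / (7×48) = 1 − 216/336 ≈ 0.357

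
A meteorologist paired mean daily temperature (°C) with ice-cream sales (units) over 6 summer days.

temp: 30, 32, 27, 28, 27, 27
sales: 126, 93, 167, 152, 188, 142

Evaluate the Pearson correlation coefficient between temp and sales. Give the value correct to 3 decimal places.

-0.896

n = 6, Σx = 171, Σy = 868, Σx² = 4895, Σy² = 131026, Σxy = 24431
nΣxy − ΣxΣy = 146586 − 148428 = -1842
nΣx² − (Σx)² = 29370 − 29241 = 129; nΣy² − (Σy)² = 786156 − 753424 = 32732
r = -1842 / √(129 × 32732) = -1842 / 2054.8547 ≈ -0.896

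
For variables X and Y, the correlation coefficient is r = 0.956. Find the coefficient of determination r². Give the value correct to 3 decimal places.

0.914

r² = (0.956)² = 0.914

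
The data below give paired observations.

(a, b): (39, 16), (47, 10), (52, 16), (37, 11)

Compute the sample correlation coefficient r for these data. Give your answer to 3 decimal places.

0.212

n = 4, Σa = 175, Σb = 53, Σa² = 7803, Σb² = 733, Σab = 2333
nΣab − ΣaΣb = 9332 − 9275 = 57
nΣa² − (Σa)² = 31212 − 30625 = 587; nΣb² − (Σb)² = 2932 − 2809 = 123
r = 57 / √(587 × 123) = 57 / 268.7024 ≈ 0.212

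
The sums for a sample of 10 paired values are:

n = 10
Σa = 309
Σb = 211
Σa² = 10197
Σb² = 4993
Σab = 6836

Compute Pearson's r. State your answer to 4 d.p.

r = (nΣab − ΣaΣb) / √[(nΣa² − (Σa)²)(nΣb² − (Σb)²)]
Numerator: 10×6836 − 309×211 = 3161
Denominator: √[(101970 − 95481)(49930 − 44521)] = √[6489 × 5409] = 5924.4410
r = 3161 / 5924.4410 ≈ 0.5336

0.5336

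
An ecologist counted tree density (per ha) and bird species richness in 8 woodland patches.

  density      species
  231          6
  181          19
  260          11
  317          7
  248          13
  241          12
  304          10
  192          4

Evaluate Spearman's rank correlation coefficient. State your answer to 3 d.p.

-0.119

Rank density: 3, 1, 6, 8, 5, 4, 7, 2
Rank species: 2, 8, 5, 3, 7, 6, 4, 1
d = rank(density) − rank(species): 1, -7, 1, 5, -2, -2, 3, 1; Σd² = 94
ρ = 1 − 6Σd² / [n(n²−1)] = 1 − 6×94 / (8×63) = 1 − 564/504 ≈ -0.119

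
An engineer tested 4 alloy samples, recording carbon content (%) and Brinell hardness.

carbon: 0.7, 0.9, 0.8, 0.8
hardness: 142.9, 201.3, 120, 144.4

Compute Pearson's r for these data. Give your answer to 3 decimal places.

0.689

n = 4, Σx = 3.2, Σy = 608.6, Σx² = 2.58, Σy² = 96193.46, Σxy = 492.72
nΣxy − ΣxΣy = 1970.88 − 1947.52 = 23.36
nΣx² − (Σx)² = 10.32 − 10.24 = 0.08; nΣy² − (Σy)² = 384773.84 − 370393.96 = 14379.88
r = 23.36 / √(0.08 × 14379.88) = 23.36 / 33.9174 ≈ 0.689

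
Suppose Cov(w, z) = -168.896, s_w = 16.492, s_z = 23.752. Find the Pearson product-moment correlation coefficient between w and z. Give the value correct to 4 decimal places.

-0.4312

r = Cov(w,z) / (s_w · s_z) = -168.896 / (16.492 × 23.752)
  = -168.896 / 391.7180 ≈ -0.4312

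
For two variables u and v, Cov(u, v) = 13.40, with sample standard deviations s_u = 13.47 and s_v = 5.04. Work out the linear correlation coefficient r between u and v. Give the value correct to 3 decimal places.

r = Cov(u,v) / (s_u · s_v) = 13.40 / (13.47 × 5.04)
  = 13.40 / 67.8888 ≈ 0.197

0.197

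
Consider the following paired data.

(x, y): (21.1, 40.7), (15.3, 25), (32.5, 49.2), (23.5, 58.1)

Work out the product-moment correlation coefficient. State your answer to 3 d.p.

0.693

n = 4, Σx = 92.4, Σy = 173, Σx² = 2287.8, Σy² = 8077.74, Σxy = 4205.62
nΣxy − ΣxΣy = 16822.48 − 15985.2 = 837.28
nΣx² − (Σx)² = 9151.2 − 8537.76 = 613.44; nΣy² − (Σy)² = 32310.96 − 29929 = 2381.96
r = 837.28 / √(613.44 × 2381.96) = 837.28 / 1208.7967 ≈ 0.693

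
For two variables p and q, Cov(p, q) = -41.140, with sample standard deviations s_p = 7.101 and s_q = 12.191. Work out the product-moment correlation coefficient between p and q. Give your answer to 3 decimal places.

r = Cov(p,q) / (s_p · s_q) = -41.140 / (7.101 × 12.191)
  = -41.140 / 86.5683 ≈ -0.475

-0.475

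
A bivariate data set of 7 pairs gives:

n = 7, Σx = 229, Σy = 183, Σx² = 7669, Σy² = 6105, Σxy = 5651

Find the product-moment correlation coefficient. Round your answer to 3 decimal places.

-0.693

r = (nΣxy − ΣxΣy) / √[(nΣx² − (Σx)²)(nΣy² − (Σy)²)]
Numerator: 7×5651 − 229×183 = -2350
Denominator: √[(53683 − 52441)(42735 − 33489)] = √[1242 × 9246] = 3388.7360
r = -2350 / 3388.7360 ≈ -0.693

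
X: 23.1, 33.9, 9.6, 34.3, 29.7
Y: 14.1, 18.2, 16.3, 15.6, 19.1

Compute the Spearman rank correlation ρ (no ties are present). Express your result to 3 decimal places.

Rank X: 2, 4, 1, 5, 3
Rank Y: 1, 4, 3, 2, 5
d = rank(X) − rank(Y): 1, 0, -2, 3, -2; Σd² = 18
ρ = 1 − 6Σd² / [n(n²−1)] = 1 − 6×18 / (5×24) = 1 − 108/120 ≈ 0.100

0.100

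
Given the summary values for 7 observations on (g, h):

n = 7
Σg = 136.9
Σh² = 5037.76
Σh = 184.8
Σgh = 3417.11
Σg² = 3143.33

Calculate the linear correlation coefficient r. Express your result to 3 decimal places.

-0.724

r = (nΣgh − ΣgΣh) / √[(nΣg² − (Σg)²)(nΣh² − (Σh)²)]
Numerator: 7×3417.11 − 136.9×184.8 = -1379.35
Denominator: √[(22003.31 − 18741.61)(35264.32 − 34151.04)] = √[3261.7 × 1113.28] = 1905.5669
r = -1379.35 / 1905.5669 ≈ -0.724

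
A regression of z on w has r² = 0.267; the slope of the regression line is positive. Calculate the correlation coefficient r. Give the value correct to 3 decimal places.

0.517

|r| = √0.267 = 0.517
The association is positive, so r = 0.517.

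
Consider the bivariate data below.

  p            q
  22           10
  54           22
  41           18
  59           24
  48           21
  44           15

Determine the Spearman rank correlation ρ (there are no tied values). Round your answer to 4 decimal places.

Rank p: 1, 5, 2, 6, 4, 3
Rank q: 1, 5, 3, 6, 4, 2
d = rank(p) − rank(q): 0, 0, -1, 0, 0, 1; Σd² = 2
ρ = 1 − 6Σd² / [n(n²−1)] = 1 − 6×2 / (6×35) = 1 − 12/210 ≈ 0.9429

0.9429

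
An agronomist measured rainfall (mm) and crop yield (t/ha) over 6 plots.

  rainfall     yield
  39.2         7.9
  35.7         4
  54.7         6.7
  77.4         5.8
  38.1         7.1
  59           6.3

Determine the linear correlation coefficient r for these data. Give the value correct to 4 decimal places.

-0.0530

n = 6, Σx = 304.1, Σy = 37.8, Σx² = 16726.59, Σy² = 247.04, Σxy = 1910.1
nΣxy − ΣxΣy = 11460.6 − 11494.98 = -34.38
nΣx² − (Σx)² = 100359.54 − 92476.81 = 7882.73; nΣy² − (Σy)² = 1482.24 − 1428.84 = 53.4
r = -34.38 / √(7882.73 × 53.4) = -34.38 / 648.7972 ≈ -0.0530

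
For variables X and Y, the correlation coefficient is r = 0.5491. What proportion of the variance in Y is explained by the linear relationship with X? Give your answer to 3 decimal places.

0.302

r² = (0.5491)² = 0.302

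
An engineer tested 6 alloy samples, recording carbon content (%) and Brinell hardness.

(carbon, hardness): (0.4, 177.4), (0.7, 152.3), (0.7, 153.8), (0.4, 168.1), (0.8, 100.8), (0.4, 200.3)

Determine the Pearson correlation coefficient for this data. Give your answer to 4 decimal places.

n = 6, Σx = 3.4, Σy = 952.7, Σx² = 2.1, Σy² = 156858.83, Σxy = 513.23
nΣxy − ΣxΣy = 3079.38 − 3239.18 = -159.8
nΣx² − (Σx)² = 12.6 − 11.56 = 1.04; nΣy² − (Σy)² = 941152.98 − 907637.29 = 33515.69
r = -159.8 / √(1.04 × 33515.69) = -159.8 / 186.6985 ≈ -0.8559

-0.8559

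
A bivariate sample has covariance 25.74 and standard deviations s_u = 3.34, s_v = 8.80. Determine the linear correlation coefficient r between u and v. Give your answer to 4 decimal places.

r = Cov(u,v) / (s_u · s_v) = 25.74 / (3.34 × 8.80)
  = 25.74 / 29.3920 ≈ 0.8757

0.8757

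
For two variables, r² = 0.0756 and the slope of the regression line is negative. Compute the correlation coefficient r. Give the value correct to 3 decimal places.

|r| = √0.0756 = 0.275
The association is negative, so r = −0.275.

-0.275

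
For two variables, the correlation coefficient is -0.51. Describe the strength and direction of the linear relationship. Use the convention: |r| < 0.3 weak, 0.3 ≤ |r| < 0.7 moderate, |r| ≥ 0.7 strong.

r = -0.51 < 0 so the relationship is negative.
|r| = 0.51, which falls in the moderate range.

moderate negative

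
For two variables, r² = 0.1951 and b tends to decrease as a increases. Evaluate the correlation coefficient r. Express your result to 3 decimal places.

|r| = √0.1951 = 0.442
The association is negative, so r = −0.442.

-0.442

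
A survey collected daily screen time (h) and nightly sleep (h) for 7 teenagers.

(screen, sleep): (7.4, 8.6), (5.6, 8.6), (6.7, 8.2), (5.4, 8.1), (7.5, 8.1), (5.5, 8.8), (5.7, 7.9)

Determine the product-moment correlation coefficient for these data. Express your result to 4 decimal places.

-0.0709

n = 7, Σx = 43.8, Σy = 58.3, Σx² = 279.16, Σy² = 486.23, Σxy = 364.66
nΣxy − ΣxΣy = 2552.62 − 2553.54 = -0.92
nΣx² − (Σx)² = 1954.12 − 1918.44 = 35.68; nΣy² − (Σy)² = 3403.61 − 3398.89 = 4.72
r = -0.92 / √(35.68 × 4.72) = -0.92 / 12.9773 ≈ -0.0709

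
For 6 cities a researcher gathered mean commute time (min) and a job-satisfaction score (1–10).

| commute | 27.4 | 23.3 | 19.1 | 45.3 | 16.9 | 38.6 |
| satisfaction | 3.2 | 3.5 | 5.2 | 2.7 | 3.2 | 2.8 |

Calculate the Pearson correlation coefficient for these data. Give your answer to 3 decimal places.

-0.635

n = 6, Σx = 170.6, Σy = 20.6, Σx² = 5486.12, Σy² = 74.9, Σxy = 553.02
nΣxy − ΣxΣy = 3318.12 − 3514.36 = -196.24
nΣx² − (Σx)² = 32916.72 − 29104.36 = 3812.36; nΣy² − (Σy)² = 449.4 − 424.36 = 25.04
r = -196.24 / √(3812.36 × 25.04) = -196.24 / 308.9684 ≈ -0.635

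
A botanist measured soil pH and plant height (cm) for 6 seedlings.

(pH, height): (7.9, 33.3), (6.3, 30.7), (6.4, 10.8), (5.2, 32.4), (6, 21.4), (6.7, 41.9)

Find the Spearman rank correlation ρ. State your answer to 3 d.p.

Rank pH: 6, 3, 4, 1, 2, 5
Rank height: 5, 3, 1, 4, 2, 6
d = rank(pH) − rank(height): 1, 0, 3, -3, 0, -1; Σd² = 20
ρ = 1 − 6Σd² / [n(n²−1)] = 1 − 6×20 / (6×35) = 1 − 120/210 ≈ 0.429

0.429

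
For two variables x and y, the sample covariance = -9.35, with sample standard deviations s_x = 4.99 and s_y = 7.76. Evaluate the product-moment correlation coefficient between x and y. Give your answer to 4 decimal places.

-0.2415

r = Cov(x,y) / (s_x · s_y) = -9.35 / (4.99 × 7.76)
  = -9.35 / 38.7224 ≈ -0.2415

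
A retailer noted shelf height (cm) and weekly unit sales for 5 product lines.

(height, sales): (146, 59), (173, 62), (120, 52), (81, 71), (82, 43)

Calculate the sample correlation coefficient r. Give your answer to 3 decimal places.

0.178

n = 5, Σx = 602, Σy = 287, Σx² = 78930, Σy² = 16919, Σxy = 34857
nΣxy − ΣxΣy = 174285 − 172774 = 1511
nΣx² − (Σx)² = 394650 − 362404 = 32246; nΣy² − (Σy)² = 84595 − 82369 = 2226
r = 1511 / √(32246 × 2226) = 1511 / 8472.2840 ≈ 0.178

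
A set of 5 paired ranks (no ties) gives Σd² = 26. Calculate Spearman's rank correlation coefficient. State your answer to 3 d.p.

ρ = 1 − 6Σd² / [n(n²−1)] = 1 − 6×26 / (5×24)
  = 1 − 156/120 = 1 − 1.3000 ≈ -0.300

-0.300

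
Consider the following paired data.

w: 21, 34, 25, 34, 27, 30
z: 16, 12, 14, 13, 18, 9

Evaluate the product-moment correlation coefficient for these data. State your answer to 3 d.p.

-0.555

n = 6, Σw = 171, Σz = 82, Σw² = 5007, Σz² = 1170, Σwz = 2292
nΣwz − ΣwΣz = 13752 − 14022 = -270
nΣw² − (Σw)² = 30042 − 29241 = 801; nΣz² − (Σz)² = 7020 − 6724 = 296
r = -270 / √(801 × 296) = -270 / 486.9250 ≈ -0.555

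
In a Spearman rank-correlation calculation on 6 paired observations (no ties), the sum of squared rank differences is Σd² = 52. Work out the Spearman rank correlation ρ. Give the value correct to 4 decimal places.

ρ = 1 − 6Σd² / [n(n²−1)] = 1 − 6×52 / (6×35)
  = 1 − 312/210 = 1 − 1.48571 ≈ -0.4857

-0.4857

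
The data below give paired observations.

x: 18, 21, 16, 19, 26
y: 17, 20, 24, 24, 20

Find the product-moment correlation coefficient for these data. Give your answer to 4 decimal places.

-0.3064

n = 5, Σx = 100, Σy = 105, Σx² = 2058, Σy² = 2241, Σxy = 2086
nΣxy − ΣxΣy = 10430 − 10500 = -70
nΣx² − (Σx)² = 10290 − 10000 = 290; nΣy² − (Σy)² = 11205 − 11025 = 180
r = -70 / √(290 × 180) = -70 / 228.4732 ≈ -0.3064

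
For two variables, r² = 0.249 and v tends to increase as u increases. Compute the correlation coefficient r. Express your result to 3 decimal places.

|r| = √0.249 = 0.499
The association is positive, so r = 0.499.

0.499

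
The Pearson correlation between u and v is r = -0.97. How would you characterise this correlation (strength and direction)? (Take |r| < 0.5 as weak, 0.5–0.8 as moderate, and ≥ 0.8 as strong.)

strong negative

r = -0.97 < 0 so the relationship is negative.
|r| = 0.97, which falls in the strong range.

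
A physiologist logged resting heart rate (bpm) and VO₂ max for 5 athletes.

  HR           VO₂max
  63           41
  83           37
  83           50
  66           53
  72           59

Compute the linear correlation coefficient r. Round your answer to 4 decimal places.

n = 5, Σx = 367, Σy = 240, Σx² = 27287, Σy² = 11840, Σxy = 17550
nΣxy − ΣxΣy = 87750 − 88080 = -330
nΣx² − (Σx)² = 136435 − 134689 = 1746; nΣy² − (Σy)² = 59200 − 57600 = 1600
r = -330 / √(1746 × 1600) = -330 / 1671.4066 ≈ -0.1974

-0.1974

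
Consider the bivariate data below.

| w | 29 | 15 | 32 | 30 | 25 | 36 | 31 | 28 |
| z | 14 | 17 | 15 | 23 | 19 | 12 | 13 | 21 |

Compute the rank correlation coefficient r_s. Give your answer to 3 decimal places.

Rank w: 4, 1, 7, 5, 2, 8, 6, 3
Rank z: 3, 5, 4, 8, 6, 1, 2, 7
d = rank(w) − rank(z): 1, -4, 3, -3, -4, 7, 4, -4; Σd² = 132
ρ = 1 − 6Σd² / [n(n²−1)] = 1 − 6×132 / (8×63) = 1 − 792/504 ≈ -0.571

-0.571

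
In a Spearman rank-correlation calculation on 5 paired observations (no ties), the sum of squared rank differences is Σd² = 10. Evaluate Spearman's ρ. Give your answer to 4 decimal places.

0.5000

ρ = 1 − 6Σd² / [n(n²−1)] = 1 − 6×10 / (5×24)
  = 1 − 60/120 = 1 − 0.50000 ≈ 0.5000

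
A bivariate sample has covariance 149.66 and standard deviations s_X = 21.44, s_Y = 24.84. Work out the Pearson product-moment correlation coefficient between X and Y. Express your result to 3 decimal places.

0.281

r = Cov(X,Y) / (s_X · s_Y) = 149.66 / (21.44 × 24.84)
  = 149.66 / 532.5696 ≈ 0.281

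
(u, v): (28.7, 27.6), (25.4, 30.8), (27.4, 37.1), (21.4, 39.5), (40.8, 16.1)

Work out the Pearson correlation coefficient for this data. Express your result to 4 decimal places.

n = 5, Σu = 143.7, Σv = 151.1, Σu² = 4342.21, Σv² = 4906.27, Σuv = 4093.16
nΣuv − ΣuΣv = 20465.8 − 21713.07 = -1247.27
nΣu² − (Σu)² = 21711.05 − 20649.69 = 1061.36; nΣv² − (Σv)² = 24531.35 − 22831.21 = 1700.14
r = -1247.27 / √(1061.36 × 1700.14) = -1247.27 / 1343.3021 ≈ -0.9285

-0.9285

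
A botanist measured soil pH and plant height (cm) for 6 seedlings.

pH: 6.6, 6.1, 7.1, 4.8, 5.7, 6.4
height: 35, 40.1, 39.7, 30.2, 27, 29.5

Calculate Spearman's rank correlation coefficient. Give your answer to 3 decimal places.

Rank pH: 5, 3, 6, 1, 2, 4
Rank height: 4, 6, 5, 3, 1, 2
d = rank(pH) − rank(height): 1, -3, 1, -2, 1, 2; Σd² = 20
ρ = 1 − 6Σd² / [n(n²−1)] = 1 − 6×20 / (6×35) = 1 − 120/210 ≈ 0.429

0.429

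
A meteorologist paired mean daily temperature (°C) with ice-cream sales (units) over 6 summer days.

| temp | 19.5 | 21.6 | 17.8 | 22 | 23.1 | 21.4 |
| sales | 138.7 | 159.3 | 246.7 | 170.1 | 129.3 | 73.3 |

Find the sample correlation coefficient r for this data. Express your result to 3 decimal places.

n = 6, Σx = 125.4, Σy = 917.4, Σx² = 2639.22, Σy² = 156500.46, Σxy = 18834.44
nΣxy − ΣxΣy = 113006.64 − 115041.96 = -2035.32
nΣx² − (Σx)² = 15835.32 − 15725.16 = 110.16; nΣy² − (Σy)² = 939002.76 − 841622.76 = 97380
r = -2035.32 / √(110.16 × 97380) = -2035.32 / 3275.2681 ≈ -0.621

-0.621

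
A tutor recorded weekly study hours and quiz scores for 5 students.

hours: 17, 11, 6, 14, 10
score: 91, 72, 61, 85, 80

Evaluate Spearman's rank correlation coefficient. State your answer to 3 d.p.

Rank hours: 5, 3, 1, 4, 2
Rank score: 5, 2, 1, 4, 3
d = rank(hours) − rank(score): 0, 1, 0, 0, -1; Σd² = 2
ρ = 1 − 6Σd² / [n(n²−1)] = 1 − 6×2 / (5×24) = 1 − 12/120 ≈ 0.900

0.900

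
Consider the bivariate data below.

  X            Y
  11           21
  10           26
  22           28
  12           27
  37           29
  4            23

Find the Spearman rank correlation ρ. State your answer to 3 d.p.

Rank X: 3, 2, 5, 4, 6, 1
Rank Y: 1, 3, 5, 4, 6, 2
d = rank(X) − rank(Y): 2, -1, 0, 0, 0, -1; Σd² = 6
ρ = 1 − 6Σd² / [n(n²−1)] = 1 − 6×6 / (6×35) = 1 − 36/210 ≈ 0.829

0.829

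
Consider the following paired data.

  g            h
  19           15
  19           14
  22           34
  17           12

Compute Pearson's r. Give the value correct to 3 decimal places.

0.935

n = 4, Σg = 77, Σh = 75, Σg² = 1495, Σh² = 1721, Σgh = 1503
nΣgh − ΣgΣh = 6012 − 5775 = 237
nΣg² − (Σg)² = 5980 − 5929 = 51; nΣh² − (Σh)² = 6884 − 5625 = 1259
r = 237 / √(51 × 1259) = 237 / 253.3949 ≈ 0.935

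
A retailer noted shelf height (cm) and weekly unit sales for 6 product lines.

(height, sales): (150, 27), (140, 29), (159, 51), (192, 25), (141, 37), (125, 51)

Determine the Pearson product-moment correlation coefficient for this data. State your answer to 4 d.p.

n = 6, Σx = 907, Σy = 220, Σx² = 139751, Σy² = 8766, Σxy = 32611
nΣxy − ΣxΣy = 195666 − 199540 = -3874
nΣx² − (Σx)² = 838506 − 822649 = 15857; nΣy² − (Σy)² = 52596 − 48400 = 4196
r = -3874 / √(15857 × 4196) = -3874 / 8156.9585 ≈ -0.4749

-0.4749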